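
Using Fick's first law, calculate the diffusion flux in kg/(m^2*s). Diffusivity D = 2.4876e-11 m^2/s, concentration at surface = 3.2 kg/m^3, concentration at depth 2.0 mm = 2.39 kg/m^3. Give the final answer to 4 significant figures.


J = -D * (dC/dx) = D * (C1 - C2) / dx
J = 2.4876e-11 * (3.2 - 2.39) / 2e-03
J = 1.007e-08 kg/(m^2*s)


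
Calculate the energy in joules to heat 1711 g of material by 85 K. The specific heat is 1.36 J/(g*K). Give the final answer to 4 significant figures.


Q = m * cp * dT
Q = 1711 * 1.36 * 85
Q = 197800 J


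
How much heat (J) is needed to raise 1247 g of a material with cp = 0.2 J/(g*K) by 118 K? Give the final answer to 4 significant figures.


Q = m * cp * dT
Q = 1247 * 0.2 * 118
Q = 29430 J


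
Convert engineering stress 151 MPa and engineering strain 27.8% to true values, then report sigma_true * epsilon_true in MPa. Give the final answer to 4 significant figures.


sigma_true = sigma_eng * (1 + epsilon_eng)
sigma_true = 151 * (1 + 0.278) = 192.978 MPa
epsilon_true = ln(1 + epsilon_eng)
epsilon_true = ln(1 + 0.278) = 0.245296
sigma_true * epsilon_true = 192.978 * 0.245296 = 47.34 MPa


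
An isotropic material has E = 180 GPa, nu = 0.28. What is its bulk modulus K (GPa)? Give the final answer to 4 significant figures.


K = E / (3*(1-2*nu))
K = 180 / (3*(1-2*0.28))
K = 136.4 GPa


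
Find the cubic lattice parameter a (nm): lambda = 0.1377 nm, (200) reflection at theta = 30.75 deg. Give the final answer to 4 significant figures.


d = lambda / (2*sin(theta))
d = 0.1377 / (2*sin(30.75 deg))
d = 0.134659 nm
a = d * sqrt(h^2+k^2+l^2) = 0.134659 * sqrt(4)
a = 0.2693 nm


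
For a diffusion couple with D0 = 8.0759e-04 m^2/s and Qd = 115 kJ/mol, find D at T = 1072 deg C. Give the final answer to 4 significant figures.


D = D0 * exp(-Qd / (R*T))
T = 1345.15 K
D = 8.0759e-04 * exp(-115e3 / (8.314 * 1345.15))
D = 2.763e-08 m^2/s


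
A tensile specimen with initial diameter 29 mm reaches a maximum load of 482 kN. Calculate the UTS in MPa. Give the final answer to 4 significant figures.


A0 = pi*(d/2)^2 = pi*(29/2)^2 = 660.52 mm^2
UTS = F_max / A0 = 482*1000 / 660.52
UTS = 729.7 MPa


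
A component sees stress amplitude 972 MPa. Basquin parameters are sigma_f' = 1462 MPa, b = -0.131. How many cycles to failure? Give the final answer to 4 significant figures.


sigma_a = sigma_f' * (2*Nf)^b
2*Nf = (sigma_a / sigma_f')^(1/b)
2*Nf = (972 / 1462)^(1/-0.131)
2*Nf = 22.5575
Nf = 11.28 cycles


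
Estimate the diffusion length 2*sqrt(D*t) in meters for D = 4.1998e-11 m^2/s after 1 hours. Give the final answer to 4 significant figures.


t = 1 hr = 3600 s
Diffusion length = 2*sqrt(D*t)
= 2*sqrt(4.1998e-11 * 3600)
= 7.777e-04 m


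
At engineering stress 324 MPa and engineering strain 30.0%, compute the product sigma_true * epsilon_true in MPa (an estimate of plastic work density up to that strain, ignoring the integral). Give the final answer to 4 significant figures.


sigma_true = sigma_eng * (1 + epsilon_eng)
sigma_true = 324 * (1 + 0.3) = 421.2 MPa
epsilon_true = ln(1 + epsilon_eng)
epsilon_true = ln(1 + 0.3) = 0.262364
sigma_true * epsilon_true = 421.2 * 0.262364 = 110.5 MPa


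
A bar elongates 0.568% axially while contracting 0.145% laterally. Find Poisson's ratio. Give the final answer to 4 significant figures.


nu = -epsilon_lat / epsilon_axial
Lateral strain is contraction (negative), so using magnitudes:
nu = 0.145 / 0.568
nu = 0.2553


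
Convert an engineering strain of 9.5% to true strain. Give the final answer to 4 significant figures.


epsilon_true = ln(1 + epsilon_eng)
epsilon_true = ln(1 + 0.095)
epsilon_true = 0.09075


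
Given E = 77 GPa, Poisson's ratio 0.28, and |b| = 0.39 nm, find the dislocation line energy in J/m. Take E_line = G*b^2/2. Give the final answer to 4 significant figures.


Step 1: G = E / (2*(1+nu))
G = 77 / (2*(1+0.28)) = 30.0781 GPa = 3.00781e+10 Pa
Step 2: E_line = G*b^2/2
b = 0.39 nm = 3.9e-10 m
E_line = 0.5 * 3.00781e+10 * (3.9e-10)^2 = 2.287e-09 J/m


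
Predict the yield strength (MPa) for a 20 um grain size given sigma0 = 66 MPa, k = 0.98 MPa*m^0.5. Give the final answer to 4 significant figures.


sigma_y = sigma0 + k / sqrt(d)
d = 20 um = 2e-05 m
sigma_y = 66 + 0.98 / sqrt(2e-05)
sigma_y = 285.1 MPa


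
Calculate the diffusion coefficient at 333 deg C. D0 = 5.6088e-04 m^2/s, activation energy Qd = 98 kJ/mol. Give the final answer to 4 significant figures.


D = D0 * exp(-Qd / (R*T))
T = 606.15 K
D = 5.6088e-04 * exp(-98e3 / (8.314 * 606.15))
D = 2.011e-12 m^2/s


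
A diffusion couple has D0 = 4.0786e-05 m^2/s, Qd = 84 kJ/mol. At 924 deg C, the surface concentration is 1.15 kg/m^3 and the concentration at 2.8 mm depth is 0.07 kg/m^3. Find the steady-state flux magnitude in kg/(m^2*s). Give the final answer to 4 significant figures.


Step 1: D = D0 * exp(-Qd/(R*T))
T = 924 + 273.15 = 1197.15 K
D = 4.0786e-05 * exp(-84e3 / (8.314 * 1197.15)) = 8.81555e-09 m^2/s
Step 2: J = D * (C1 - C2) / dx
J = 8.81555e-09 * (1.15 - 0.07) / 2.8e-03
J = 3.4e-06 kg/(m^2*s)


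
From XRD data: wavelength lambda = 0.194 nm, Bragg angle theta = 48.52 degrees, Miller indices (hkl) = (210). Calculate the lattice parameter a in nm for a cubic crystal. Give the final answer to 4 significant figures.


d = lambda / (2*sin(theta))
d = 0.194 / (2*sin(48.52 deg))
d = 0.129474 nm
a = d * sqrt(h^2+k^2+l^2) = 0.129474 * sqrt(5)
a = 0.2895 nm


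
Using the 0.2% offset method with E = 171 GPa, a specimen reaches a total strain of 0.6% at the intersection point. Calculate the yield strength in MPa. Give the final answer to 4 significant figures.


Offset strain = 0.002
Elastic strain at yield = total_strain - offset = 6e-03 - 0.002 = 4e-03
sigma_y = E * elastic_strain = 171000 * 4e-03
sigma_y = 684 MPa


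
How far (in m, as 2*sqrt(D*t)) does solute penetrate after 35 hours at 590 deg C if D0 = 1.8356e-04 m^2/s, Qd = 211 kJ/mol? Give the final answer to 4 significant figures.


Step 1: D = D0 * exp(-Qd/(R*T))
T = 863.15 K
D = 1.8356e-04 * exp(-211e3 / (8.314 * 863.15)) = 3.12161e-17 m^2/s
Step 2: L = 2*sqrt(D*t)
t = 35 h = 126000 s
L = 2*sqrt(3.12161e-17 * 126000) = 3.966e-06 m


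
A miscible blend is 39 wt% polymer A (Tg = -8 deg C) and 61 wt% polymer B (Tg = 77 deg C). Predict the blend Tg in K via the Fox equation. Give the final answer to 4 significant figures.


1/Tg = w1/Tg1 + w2/Tg2 (in Kelvin)
Tg1 = 265.15 K, Tg2 = 350.15 K
1/Tg = 0.39/265.15 + 0.61/350.15
Tg = 311.2 K


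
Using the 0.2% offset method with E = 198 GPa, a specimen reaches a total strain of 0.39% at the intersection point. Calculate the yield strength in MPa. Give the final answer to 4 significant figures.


Offset strain = 0.002
Elastic strain at yield = total_strain - offset = 3.9e-03 - 0.002 = 1.9e-03
sigma_y = E * elastic_strain = 198000 * 1.9e-03
sigma_y = 376.2 MPa


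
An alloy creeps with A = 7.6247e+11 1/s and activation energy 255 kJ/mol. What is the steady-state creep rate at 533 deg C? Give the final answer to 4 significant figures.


rate = A * exp(-Q / (R*T))
T = 533 + 273.15 = 806.15 K
rate = 7.6247e+11 * exp(-255e3 / (8.314 * 806.15))
rate = 2.285e-05 1/s


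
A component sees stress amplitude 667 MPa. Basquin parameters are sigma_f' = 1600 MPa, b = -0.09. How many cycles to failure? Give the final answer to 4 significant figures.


sigma_a = sigma_f' * (2*Nf)^b
2*Nf = (sigma_a / sigma_f')^(1/b)
2*Nf = (667 / 1600)^(1/-0.09)
2*Nf = 16678.5
Nf = 8339 cycles


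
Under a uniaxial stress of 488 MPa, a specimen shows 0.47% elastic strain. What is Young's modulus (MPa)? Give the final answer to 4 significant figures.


E = sigma / epsilon
epsilon = 0.47% = 4.7e-03
E = 488 / 4.7e-03
E = 103800 MPa


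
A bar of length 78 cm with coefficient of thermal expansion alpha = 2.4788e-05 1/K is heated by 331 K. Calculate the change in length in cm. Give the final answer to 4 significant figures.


dL = L0 * alpha * dT
dL = 78 * 2.4788e-05 * 331
dL = 0.64 cm


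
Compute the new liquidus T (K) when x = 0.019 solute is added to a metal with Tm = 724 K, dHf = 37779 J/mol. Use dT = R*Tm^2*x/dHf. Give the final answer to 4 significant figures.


dT = R*Tm^2*x / dHf
dT = 8.314 * 724^2 * 0.019 / 37779
dT = 2.19175 K
T_new = 724 - 2.19175 = 721.8 K


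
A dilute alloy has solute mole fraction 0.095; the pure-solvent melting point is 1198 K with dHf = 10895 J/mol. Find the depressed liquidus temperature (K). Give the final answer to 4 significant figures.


dT = R*Tm^2*x / dHf
dT = 8.314 * 1198^2 * 0.095 / 10895
dT = 104.045 K
T_new = 1198 - 104.045 = 1094 K


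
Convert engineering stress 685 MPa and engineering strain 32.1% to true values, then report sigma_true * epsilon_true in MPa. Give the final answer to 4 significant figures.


sigma_true = sigma_eng * (1 + epsilon_eng)
sigma_true = 685 * (1 + 0.321) = 904.885 MPa
epsilon_true = ln(1 + epsilon_eng)
epsilon_true = ln(1 + 0.321) = 0.278389
sigma_true * epsilon_true = 904.885 * 0.278389 = 251.9 MPa


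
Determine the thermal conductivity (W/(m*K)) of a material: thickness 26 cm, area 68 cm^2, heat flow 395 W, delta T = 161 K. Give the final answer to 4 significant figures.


k = Q*L / (A*dT)
L = 0.26 m, A = 6.8e-03 m^2
k = 395 * 0.26 / (6.8e-03 * 161)
k = 93.81 W/(m*K)


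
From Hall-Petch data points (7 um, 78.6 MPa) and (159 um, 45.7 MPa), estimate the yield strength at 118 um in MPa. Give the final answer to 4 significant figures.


sigma_y = sigma0 + k / sqrt(d)
1/sqrt(d1) = 1/sqrt(7e-06) = 377.964;  1/sqrt(d2) = 79.3052
k = (sigma1 - sigma2) / (1/sqrt(d1) - 1/sqrt(d2)) = (78.6 - 45.7) / (377.964 - 79.3052) = 0.110159 MPa*m^0.5
sigma0 = sigma1 - k/sqrt(d1) = 78.6 - 0.110159*377.964 = 36.9638 MPa
sigma_y(d3) = 36.9638 + 0.110159 / sqrt(1.18e-04) = 47.1 MPa


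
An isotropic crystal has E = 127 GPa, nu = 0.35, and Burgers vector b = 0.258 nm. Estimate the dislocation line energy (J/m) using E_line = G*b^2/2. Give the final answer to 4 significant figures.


Step 1: G = E / (2*(1+nu))
G = 127 / (2*(1+0.35)) = 47.037 GPa = 4.7037e+10 Pa
Step 2: E_line = G*b^2/2
b = 0.258 nm = 2.58e-10 m
E_line = 0.5 * 4.7037e+10 * (2.58e-10)^2 = 1.565e-09 J/m


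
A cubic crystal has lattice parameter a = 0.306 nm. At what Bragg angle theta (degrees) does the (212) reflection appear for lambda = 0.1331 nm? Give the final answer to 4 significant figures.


d = a / sqrt(h^2+k^2+l^2)
d = 0.306 / sqrt(9) = 0.102 nm
lambda = 2*d*sin(theta)  =>  sin(theta) = lambda / (2*d)
sin(theta) = 0.1331 / (2 * 0.102) = 0.652451
theta = 40.73 deg


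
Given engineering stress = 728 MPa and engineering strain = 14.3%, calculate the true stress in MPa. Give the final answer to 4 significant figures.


sigma_true = sigma_eng * (1 + epsilon_eng)
sigma_true = 728 * (1 + 0.143)
sigma_true = 832.1 MPa


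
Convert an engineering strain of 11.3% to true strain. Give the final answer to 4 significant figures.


epsilon_true = ln(1 + epsilon_eng)
epsilon_true = ln(1 + 0.113)
epsilon_true = 0.1071


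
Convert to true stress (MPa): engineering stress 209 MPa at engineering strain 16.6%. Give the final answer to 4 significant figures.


sigma_true = sigma_eng * (1 + epsilon_eng)
sigma_true = 209 * (1 + 0.166)
sigma_true = 243.7 MPa


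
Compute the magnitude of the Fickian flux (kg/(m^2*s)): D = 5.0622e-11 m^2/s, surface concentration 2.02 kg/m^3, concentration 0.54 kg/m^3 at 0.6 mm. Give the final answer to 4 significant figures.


J = -D * (dC/dx) = D * (C1 - C2) / dx
J = 5.0622e-11 * (2.02 - 0.54) / 6e-04
J = 1.249e-07 kg/(m^2*s)


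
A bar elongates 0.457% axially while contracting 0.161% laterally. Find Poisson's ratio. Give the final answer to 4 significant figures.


nu = -epsilon_lat / epsilon_axial
Lateral strain is contraction (negative), so using magnitudes:
nu = 0.161 / 0.457
nu = 0.3523


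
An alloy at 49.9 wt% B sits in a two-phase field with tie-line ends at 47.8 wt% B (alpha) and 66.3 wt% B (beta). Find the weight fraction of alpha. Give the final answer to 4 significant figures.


f_alpha = (C_beta - C0) / (C_beta - C_alpha)
f_alpha = (66.3 - 49.9) / (66.3 - 47.8)
f_alpha = 0.8865


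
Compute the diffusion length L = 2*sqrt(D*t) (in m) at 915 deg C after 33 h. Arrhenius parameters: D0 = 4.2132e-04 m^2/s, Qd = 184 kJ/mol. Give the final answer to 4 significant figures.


Step 1: D = D0 * exp(-Qd/(R*T))
T = 1188.15 K
D = 4.2132e-04 * exp(-184e3 / (8.314 * 1188.15)) = 3.42869e-12 m^2/s
Step 2: L = 2*sqrt(D*t)
t = 33 h = 118800 s
L = 2*sqrt(3.42869e-12 * 118800) = 1.276e-03 m


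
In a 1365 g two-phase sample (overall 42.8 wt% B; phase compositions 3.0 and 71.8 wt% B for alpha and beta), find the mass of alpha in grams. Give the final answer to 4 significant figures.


f_alpha = (C_beta - C0) / (C_beta - C_alpha)
f_alpha = (71.8 - 42.8) / (71.8 - 3.0) = 0.421512
m_alpha = f_alpha * m_total = 0.421512 * 1365 = 575.4 g


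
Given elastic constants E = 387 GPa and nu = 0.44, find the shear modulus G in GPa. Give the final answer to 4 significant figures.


G = E / (2*(1+nu))
G = 387 / (2*(1+0.44))
G = 134.4 GPa


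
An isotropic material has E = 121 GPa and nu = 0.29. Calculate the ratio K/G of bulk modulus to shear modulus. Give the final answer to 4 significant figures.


G = E / (2*(1+nu))
G = 121 / (2*(1+0.29)) = 46.8992 GPa
K = E / (3*(1-2*nu))
K = 121 / (3*(1-2*0.29)) = 96.0317 GPa
K/G = 96.0317 / 46.8992 = 2.048


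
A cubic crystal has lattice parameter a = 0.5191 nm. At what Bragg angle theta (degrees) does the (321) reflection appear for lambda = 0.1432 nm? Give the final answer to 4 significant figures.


d = a / sqrt(h^2+k^2+l^2)
d = 0.5191 / sqrt(14) = 0.138735 nm
lambda = 2*d*sin(theta)  =>  sin(theta) = lambda / (2*d)
sin(theta) = 0.1432 / (2 * 0.138735) = 0.516091
theta = 31.07 deg


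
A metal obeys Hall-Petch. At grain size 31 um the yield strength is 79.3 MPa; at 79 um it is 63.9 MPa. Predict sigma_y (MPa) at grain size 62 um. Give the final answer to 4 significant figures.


sigma_y = sigma0 + k / sqrt(d)
1/sqrt(d1) = 1/sqrt(3.1e-05) = 179.605;  1/sqrt(d2) = 112.509
k = (sigma1 - sigma2) / (1/sqrt(d1) - 1/sqrt(d2)) = (79.3 - 63.9) / (179.605 - 112.509) = 0.22952 MPa*m^0.5
sigma0 = sigma1 - k/sqrt(d1) = 79.3 - 0.22952*179.605 = 38.077 MPa
sigma_y(d3) = 38.077 + 0.22952 / sqrt(6.2e-05) = 67.23 MPa


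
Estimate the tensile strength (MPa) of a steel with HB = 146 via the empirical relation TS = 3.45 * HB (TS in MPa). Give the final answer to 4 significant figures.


TS (MPa) = 3.45 * HB
TS = 3.45 * 146
TS = 503.7 MPa


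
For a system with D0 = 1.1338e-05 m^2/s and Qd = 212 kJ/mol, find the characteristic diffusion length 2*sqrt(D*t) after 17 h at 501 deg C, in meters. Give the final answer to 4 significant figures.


Step 1: D = D0 * exp(-Qd/(R*T))
T = 774.15 K
D = 1.1338e-05 * exp(-212e3 / (8.314 * 774.15)) = 5.61862e-20 m^2/s
Step 2: L = 2*sqrt(D*t)
t = 17 h = 61200 s
L = 2*sqrt(5.61862e-20 * 61200) = 1.173e-07 m


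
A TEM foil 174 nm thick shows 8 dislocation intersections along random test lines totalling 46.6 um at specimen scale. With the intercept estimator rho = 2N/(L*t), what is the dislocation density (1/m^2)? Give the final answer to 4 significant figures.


rho = 2N / (L * t)
L = 46.6 um = 4.66e-05 m, t = 174 nm = 1.74e-07 m
rho = 2 * 8 / (4.66e-05 * 1.74e-07)
rho = 1.973e+12 1/m^2


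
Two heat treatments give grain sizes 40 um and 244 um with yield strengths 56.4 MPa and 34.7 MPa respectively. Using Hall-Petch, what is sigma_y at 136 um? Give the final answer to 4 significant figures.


sigma_y = sigma0 + k / sqrt(d)
1/sqrt(d1) = 1/sqrt(4e-05) = 158.114;  1/sqrt(d2) = 64.0184
k = (sigma1 - sigma2) / (1/sqrt(d1) - 1/sqrt(d2)) = (56.4 - 34.7) / (158.114 - 64.0184) = 0.230617 MPa*m^0.5
sigma0 = sigma1 - k/sqrt(d1) = 56.4 - 0.230617*158.114 = 19.9363 MPa
sigma_y(d3) = 19.9363 + 0.230617 / sqrt(1.36e-04) = 39.71 MPa


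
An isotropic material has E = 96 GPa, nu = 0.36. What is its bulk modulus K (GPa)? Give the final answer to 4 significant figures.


K = E / (3*(1-2*nu))
K = 96 / (3*(1-2*0.36))
K = 114.3 GPa


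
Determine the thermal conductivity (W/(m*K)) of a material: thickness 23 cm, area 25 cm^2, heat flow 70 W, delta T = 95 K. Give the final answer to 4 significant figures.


k = Q*L / (A*dT)
L = 0.23 m, A = 2.5e-03 m^2
k = 70 * 0.23 / (2.5e-03 * 95)
k = 67.79 W/(m*K)


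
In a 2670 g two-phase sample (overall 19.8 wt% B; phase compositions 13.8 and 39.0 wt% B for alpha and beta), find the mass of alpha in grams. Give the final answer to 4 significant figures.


f_alpha = (C_beta - C0) / (C_beta - C_alpha)
f_alpha = (39.0 - 19.8) / (39.0 - 13.8) = 0.761905
m_alpha = f_alpha * m_total = 0.761905 * 2670 = 2034 g


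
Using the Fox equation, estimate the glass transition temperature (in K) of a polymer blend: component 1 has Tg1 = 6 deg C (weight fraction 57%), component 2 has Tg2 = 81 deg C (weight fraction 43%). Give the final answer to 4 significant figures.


1/Tg = w1/Tg1 + w2/Tg2 (in Kelvin)
Tg1 = 279.15 K, Tg2 = 354.15 K
1/Tg = 0.57/279.15 + 0.43/354.15
Tg = 307.1 K


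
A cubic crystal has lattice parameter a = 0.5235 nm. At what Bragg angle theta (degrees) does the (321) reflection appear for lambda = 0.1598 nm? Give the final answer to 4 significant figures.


d = a / sqrt(h^2+k^2+l^2)
d = 0.5235 / sqrt(14) = 0.139911 nm
lambda = 2*d*sin(theta)  =>  sin(theta) = lambda / (2*d)
sin(theta) = 0.1598 / (2 * 0.139911) = 0.571076
theta = 34.83 deg


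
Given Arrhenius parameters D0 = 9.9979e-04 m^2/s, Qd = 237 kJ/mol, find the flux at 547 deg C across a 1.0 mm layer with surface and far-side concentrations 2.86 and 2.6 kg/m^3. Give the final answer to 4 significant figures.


Step 1: D = D0 * exp(-Qd/(R*T))
T = 547 + 273.15 = 820.15 K
D = 9.9979e-04 * exp(-237e3 / (8.314 * 820.15)) = 8.036e-19 m^2/s
Step 2: J = D * (C1 - C2) / dx
J = 8.036e-19 * (2.86 - 2.6) / 1e-03
J = 2.089e-16 kg/(m^2*s)


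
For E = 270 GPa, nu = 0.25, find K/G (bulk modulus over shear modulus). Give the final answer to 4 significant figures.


G = E / (2*(1+nu))
G = 270 / (2*(1+0.25)) = 108 GPa
K = E / (3*(1-2*nu))
K = 270 / (3*(1-2*0.25)) = 180 GPa
K/G = 180 / 108 = 1.667


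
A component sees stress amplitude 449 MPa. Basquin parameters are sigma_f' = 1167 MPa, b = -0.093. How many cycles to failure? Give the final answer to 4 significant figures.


sigma_a = sigma_f' * (2*Nf)^b
2*Nf = (sigma_a / sigma_f')^(1/b)
2*Nf = (449 / 1167)^(1/-0.093)
2*Nf = 28872.1
Nf = 14440 cycles


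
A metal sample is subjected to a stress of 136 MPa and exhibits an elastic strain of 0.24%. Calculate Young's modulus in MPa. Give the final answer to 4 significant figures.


E = sigma / epsilon
epsilon = 0.24% = 2.4e-03
E = 136 / 2.4e-03
E = 56670 MPa


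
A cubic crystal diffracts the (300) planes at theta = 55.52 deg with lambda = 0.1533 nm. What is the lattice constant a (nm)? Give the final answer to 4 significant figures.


d = lambda / (2*sin(theta))
d = 0.1533 / (2*sin(55.52 deg))
d = 0.0929853 nm
a = d * sqrt(h^2+k^2+l^2) = 0.0929853 * sqrt(9)
a = 0.279 nm


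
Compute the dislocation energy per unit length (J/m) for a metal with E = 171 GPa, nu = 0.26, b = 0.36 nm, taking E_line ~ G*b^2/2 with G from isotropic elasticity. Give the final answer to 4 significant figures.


Step 1: G = E / (2*(1+nu))
G = 171 / (2*(1+0.26)) = 67.8571 GPa = 6.78571e+10 Pa
Step 2: E_line = G*b^2/2
b = 0.36 nm = 3.6e-10 m
E_line = 0.5 * 6.78571e+10 * (3.6e-10)^2 = 4.397e-09 J/m


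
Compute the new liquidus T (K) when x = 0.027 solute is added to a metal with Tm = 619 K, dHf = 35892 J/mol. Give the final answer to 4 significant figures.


dT = R*Tm^2*x / dHf
dT = 8.314 * 619^2 * 0.027 / 35892
dT = 2.39639 K
T_new = 619 - 2.39639 = 616.6 K


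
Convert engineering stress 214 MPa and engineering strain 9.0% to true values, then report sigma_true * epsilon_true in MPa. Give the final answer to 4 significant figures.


sigma_true = sigma_eng * (1 + epsilon_eng)
sigma_true = 214 * (1 + 0.09) = 233.26 MPa
epsilon_true = ln(1 + epsilon_eng)
epsilon_true = ln(1 + 0.09) = 0.0861777
sigma_true * epsilon_true = 233.26 * 0.0861777 = 20.1 MPa


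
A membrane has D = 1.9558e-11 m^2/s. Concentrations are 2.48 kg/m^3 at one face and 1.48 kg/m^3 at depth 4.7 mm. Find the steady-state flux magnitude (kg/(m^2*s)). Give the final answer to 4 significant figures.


J = -D * (dC/dx) = D * (C1 - C2) / dx
J = 1.9558e-11 * (2.48 - 1.48) / 4.7e-03
J = 4.161e-09 kg/(m^2*s)


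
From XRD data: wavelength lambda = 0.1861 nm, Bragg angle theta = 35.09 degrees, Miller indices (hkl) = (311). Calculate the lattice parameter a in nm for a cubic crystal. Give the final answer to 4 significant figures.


d = lambda / (2*sin(theta))
d = 0.1861 / (2*sin(35.09 deg))
d = 0.161865 nm
a = d * sqrt(h^2+k^2+l^2) = 0.161865 * sqrt(11)
a = 0.5368 nm


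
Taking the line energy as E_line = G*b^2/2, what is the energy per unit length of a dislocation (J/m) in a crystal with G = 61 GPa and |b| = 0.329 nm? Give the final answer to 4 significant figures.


E = G*b^2/2
b = 0.329 nm = 3.29e-10 m
G = 61 GPa = 6.1e+10 Pa
E = 0.5 * 6.1e+10 * (3.29e-10)^2
E = 3.301e-09 J/m


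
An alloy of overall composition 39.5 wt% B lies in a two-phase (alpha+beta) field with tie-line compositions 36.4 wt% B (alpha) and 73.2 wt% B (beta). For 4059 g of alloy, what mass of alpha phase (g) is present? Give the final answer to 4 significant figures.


f_alpha = (C_beta - C0) / (C_beta - C_alpha)
f_alpha = (73.2 - 39.5) / (73.2 - 36.4) = 0.915761
m_alpha = f_alpha * m_total = 0.915761 * 4059 = 3717 g


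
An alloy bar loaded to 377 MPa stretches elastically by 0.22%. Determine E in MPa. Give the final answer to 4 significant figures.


E = sigma / epsilon
epsilon = 0.22% = 2.2e-03
E = 377 / 2.2e-03
E = 171400 MPa


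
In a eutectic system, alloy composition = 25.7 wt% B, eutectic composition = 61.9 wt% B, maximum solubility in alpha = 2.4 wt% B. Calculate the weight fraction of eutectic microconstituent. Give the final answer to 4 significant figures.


f_primary = (C_e - C0) / (C_e - C_alpha_max)
f_primary = (61.9 - 25.7) / (61.9 - 2.4)
f_primary = 0.608403
f_eutectic = 1 - 0.608403 = 0.3916


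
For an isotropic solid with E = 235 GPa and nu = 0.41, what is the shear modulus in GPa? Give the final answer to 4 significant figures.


G = E / (2*(1+nu))
G = 235 / (2*(1+0.41))
G = 83.33 GPa


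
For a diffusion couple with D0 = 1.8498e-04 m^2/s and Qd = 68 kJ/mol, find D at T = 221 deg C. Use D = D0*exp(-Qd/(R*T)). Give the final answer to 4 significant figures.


D = D0 * exp(-Qd / (R*T))
T = 494.15 K
D = 1.8498e-04 * exp(-68e3 / (8.314 * 494.15))
D = 1.199e-11 m^2/s


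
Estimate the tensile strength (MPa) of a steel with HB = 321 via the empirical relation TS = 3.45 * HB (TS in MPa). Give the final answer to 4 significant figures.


TS (MPa) = 3.45 * HB
TS = 3.45 * 321
TS = 1107 MPa


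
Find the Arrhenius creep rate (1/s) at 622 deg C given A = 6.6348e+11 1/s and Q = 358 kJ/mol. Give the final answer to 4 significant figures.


rate = A * exp(-Q / (R*T))
T = 622 + 273.15 = 895.15 K
rate = 6.6348e+11 * exp(-358e3 / (8.314 * 895.15))
rate = 8.525e-10 1/s


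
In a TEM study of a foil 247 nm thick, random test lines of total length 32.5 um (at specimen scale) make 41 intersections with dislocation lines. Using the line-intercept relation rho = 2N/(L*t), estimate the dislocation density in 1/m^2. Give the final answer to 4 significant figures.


rho = 2N / (L * t)
L = 32.5 um = 3.25e-05 m, t = 247 nm = 2.47e-07 m
rho = 2 * 41 / (3.25e-05 * 2.47e-07)
rho = 1.021e+13 1/m^2


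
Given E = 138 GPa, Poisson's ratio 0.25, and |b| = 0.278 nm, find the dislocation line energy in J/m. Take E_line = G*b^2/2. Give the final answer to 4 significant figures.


Step 1: G = E / (2*(1+nu))
G = 138 / (2*(1+0.25)) = 55.2 GPa = 5.52e+10 Pa
Step 2: E_line = G*b^2/2
b = 0.278 nm = 2.78e-10 m
E_line = 0.5 * 5.52e+10 * (2.78e-10)^2 = 2.133e-09 J/m


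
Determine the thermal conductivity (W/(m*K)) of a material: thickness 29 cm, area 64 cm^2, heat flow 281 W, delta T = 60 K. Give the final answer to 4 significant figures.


k = Q*L / (A*dT)
L = 0.29 m, A = 6.4e-03 m^2
k = 281 * 0.29 / (6.4e-03 * 60)
k = 212.2 W/(m*K)


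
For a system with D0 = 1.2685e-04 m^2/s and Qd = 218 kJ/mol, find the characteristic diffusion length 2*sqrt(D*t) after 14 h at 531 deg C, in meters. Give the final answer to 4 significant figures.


Step 1: D = D0 * exp(-Qd/(R*T))
T = 804.15 K
D = 1.2685e-04 * exp(-218e3 / (8.314 * 804.15)) = 8.75583e-19 m^2/s
Step 2: L = 2*sqrt(D*t)
t = 14 h = 50400 s
L = 2*sqrt(8.75583e-19 * 50400) = 4.201e-07 m


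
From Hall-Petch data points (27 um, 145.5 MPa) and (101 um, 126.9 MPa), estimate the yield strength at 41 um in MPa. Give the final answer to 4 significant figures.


sigma_y = sigma0 + k / sqrt(d)
1/sqrt(d1) = 1/sqrt(2.7e-05) = 192.45;  1/sqrt(d2) = 99.5037
k = (sigma1 - sigma2) / (1/sqrt(d1) - 1/sqrt(d2)) = (145.5 - 126.9) / (192.45 - 99.5037) = 0.200115 MPa*m^0.5
sigma0 = sigma1 - k/sqrt(d1) = 145.5 - 0.200115*192.45 = 106.988 MPa
sigma_y(d3) = 106.988 + 0.200115 / sqrt(4.1e-05) = 138.2 MPa


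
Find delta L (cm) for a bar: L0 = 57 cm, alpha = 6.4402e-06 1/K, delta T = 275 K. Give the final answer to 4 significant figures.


dL = L0 * alpha * dT
dL = 57 * 6.4402e-06 * 275
dL = 0.101 cm


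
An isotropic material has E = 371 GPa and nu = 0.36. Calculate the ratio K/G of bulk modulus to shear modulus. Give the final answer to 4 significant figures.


G = E / (2*(1+nu))
G = 371 / (2*(1+0.36)) = 136.397 GPa
K = E / (3*(1-2*nu))
K = 371 / (3*(1-2*0.36)) = 441.667 GPa
K/G = 441.667 / 136.397 = 3.238


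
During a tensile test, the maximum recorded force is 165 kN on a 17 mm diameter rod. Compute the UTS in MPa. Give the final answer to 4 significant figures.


A0 = pi*(d/2)^2 = pi*(17/2)^2 = 226.98 mm^2
UTS = F_max / A0 = 165*1000 / 226.98
UTS = 726.9 MPa


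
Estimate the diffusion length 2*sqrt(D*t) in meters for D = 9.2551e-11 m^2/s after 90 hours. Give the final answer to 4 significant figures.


t = 90 hr = 324000 s
Diffusion length = 2*sqrt(D*t)
= 2*sqrt(9.2551e-11 * 324000)
= 0.01095 m


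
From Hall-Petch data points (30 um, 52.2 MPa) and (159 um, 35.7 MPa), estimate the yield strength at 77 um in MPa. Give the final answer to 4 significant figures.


sigma_y = sigma0 + k / sqrt(d)
1/sqrt(d1) = 1/sqrt(3e-05) = 182.574;  1/sqrt(d2) = 79.3052
k = (sigma1 - sigma2) / (1/sqrt(d1) - 1/sqrt(d2)) = (52.2 - 35.7) / (182.574 - 79.3052) = 0.159777 MPa*m^0.5
sigma0 = sigma1 - k/sqrt(d1) = 52.2 - 0.159777*182.574 = 23.0289 MPa
sigma_y(d3) = 23.0289 + 0.159777 / sqrt(7.7e-05) = 41.24 MPa


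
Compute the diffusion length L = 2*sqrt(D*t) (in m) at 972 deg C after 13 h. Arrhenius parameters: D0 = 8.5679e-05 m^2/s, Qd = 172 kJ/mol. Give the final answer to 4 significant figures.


Step 1: D = D0 * exp(-Qd/(R*T))
T = 1245.15 K
D = 8.5679e-05 * exp(-172e3 / (8.314 * 1245.15)) = 5.21352e-12 m^2/s
Step 2: L = 2*sqrt(D*t)
t = 13 h = 46800 s
L = 2*sqrt(5.21352e-12 * 46800) = 9.879e-04 m


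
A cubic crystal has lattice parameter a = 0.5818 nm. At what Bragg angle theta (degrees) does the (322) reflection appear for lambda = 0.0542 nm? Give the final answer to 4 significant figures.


d = a / sqrt(h^2+k^2+l^2)
d = 0.5818 / sqrt(17) = 0.141107 nm
lambda = 2*d*sin(theta)  =>  sin(theta) = lambda / (2*d)
sin(theta) = 0.0542 / (2 * 0.141107) = 0.192053
theta = 11.07 deg


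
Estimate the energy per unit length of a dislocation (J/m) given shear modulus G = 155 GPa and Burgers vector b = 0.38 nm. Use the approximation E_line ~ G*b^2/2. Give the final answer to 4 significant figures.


E = G*b^2/2
b = 0.38 nm = 3.8e-10 m
G = 155 GPa = 1.55e+11 Pa
E = 0.5 * 1.55e+11 * (3.8e-10)^2
E = 1.119e-08 J/m


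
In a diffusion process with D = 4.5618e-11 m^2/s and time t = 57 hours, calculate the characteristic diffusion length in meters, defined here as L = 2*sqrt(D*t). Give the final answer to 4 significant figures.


t = 57 hr = 205200 s
Diffusion length = 2*sqrt(D*t)
= 2*sqrt(4.5618e-11 * 205200)
= 6.119e-03 m


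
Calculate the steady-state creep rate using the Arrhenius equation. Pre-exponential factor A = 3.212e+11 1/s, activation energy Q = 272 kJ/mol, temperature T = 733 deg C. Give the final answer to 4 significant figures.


rate = A * exp(-Q / (R*T))
T = 733 + 273.15 = 1006.15 K
rate = 3.212e+11 * exp(-272e3 / (8.314 * 1006.15))
rate = 2.428e-03 1/s


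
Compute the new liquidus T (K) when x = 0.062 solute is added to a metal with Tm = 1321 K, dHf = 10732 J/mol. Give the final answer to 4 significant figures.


dT = R*Tm^2*x / dHf
dT = 8.314 * 1321^2 * 0.062 / 10732
dT = 83.816 K
T_new = 1321 - 83.816 = 1237 K


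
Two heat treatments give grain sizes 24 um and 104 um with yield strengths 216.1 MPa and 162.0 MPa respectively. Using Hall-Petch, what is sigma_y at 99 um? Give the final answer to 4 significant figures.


sigma_y = sigma0 + k / sqrt(d)
1/sqrt(d1) = 1/sqrt(2.4e-05) = 204.124;  1/sqrt(d2) = 98.0581
k = (sigma1 - sigma2) / (1/sqrt(d1) - 1/sqrt(d2)) = (216.1 - 162.0) / (204.124 - 98.0581) = 0.510059 MPa*m^0.5
sigma0 = sigma1 - k/sqrt(d1) = 216.1 - 0.510059*204.124 = 111.985 MPa
sigma_y(d3) = 111.985 + 0.510059 / sqrt(9.9e-05) = 163.2 MPa


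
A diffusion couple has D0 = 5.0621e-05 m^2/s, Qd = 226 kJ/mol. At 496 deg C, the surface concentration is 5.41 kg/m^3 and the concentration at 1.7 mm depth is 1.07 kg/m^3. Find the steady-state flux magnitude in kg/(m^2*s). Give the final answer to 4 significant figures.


Step 1: D = D0 * exp(-Qd/(R*T))
T = 496 + 273.15 = 769.15 K
D = 5.0621e-05 * exp(-226e3 / (8.314 * 769.15)) = 2.26792e-20 m^2/s
Step 2: J = D * (C1 - C2) / dx
J = 2.26792e-20 * (5.41 - 1.07) / 1.7e-03
J = 5.79e-17 kg/(m^2*s)


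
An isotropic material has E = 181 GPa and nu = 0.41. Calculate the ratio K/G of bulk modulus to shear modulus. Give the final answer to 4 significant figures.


G = E / (2*(1+nu))
G = 181 / (2*(1+0.41)) = 64.1844 GPa
K = E / (3*(1-2*nu))
K = 181 / (3*(1-2*0.41)) = 335.185 GPa
K/G = 335.185 / 64.1844 = 5.222


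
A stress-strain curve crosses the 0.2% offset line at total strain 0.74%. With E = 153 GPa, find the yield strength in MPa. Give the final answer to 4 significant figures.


Offset strain = 0.002
Elastic strain at yield = total_strain - offset = 7.4e-03 - 0.002 = 5.4e-03
sigma_y = E * elastic_strain = 153000 * 5.4e-03
sigma_y = 826.2 MPa


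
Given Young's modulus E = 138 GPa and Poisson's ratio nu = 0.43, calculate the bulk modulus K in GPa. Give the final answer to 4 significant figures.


K = E / (3*(1-2*nu))
K = 138 / (3*(1-2*0.43))
K = 328.6 GPa


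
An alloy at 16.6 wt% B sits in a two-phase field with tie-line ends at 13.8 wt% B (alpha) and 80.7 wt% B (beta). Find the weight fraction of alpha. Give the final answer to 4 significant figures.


f_alpha = (C_beta - C0) / (C_beta - C_alpha)
f_alpha = (80.7 - 16.6) / (80.7 - 13.8)
f_alpha = 0.9581


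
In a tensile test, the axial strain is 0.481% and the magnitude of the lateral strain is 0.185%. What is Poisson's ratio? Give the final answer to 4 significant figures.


nu = -epsilon_lat / epsilon_axial
Lateral strain is contraction (negative), so using magnitudes:
nu = 0.185 / 0.481
nu = 0.3846


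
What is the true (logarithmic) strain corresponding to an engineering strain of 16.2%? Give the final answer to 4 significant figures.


epsilon_true = ln(1 + epsilon_eng)
epsilon_true = ln(1 + 0.162)
epsilon_true = 0.1501


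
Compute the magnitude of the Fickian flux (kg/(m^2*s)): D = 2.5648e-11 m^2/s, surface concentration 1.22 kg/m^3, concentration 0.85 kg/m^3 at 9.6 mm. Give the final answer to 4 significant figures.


J = -D * (dC/dx) = D * (C1 - C2) / dx
J = 2.5648e-11 * (1.22 - 0.85) / 9.6e-03
J = 9.885e-10 kg/(m^2*s)


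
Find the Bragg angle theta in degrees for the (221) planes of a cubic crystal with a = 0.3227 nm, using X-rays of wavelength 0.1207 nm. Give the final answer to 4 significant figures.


d = a / sqrt(h^2+k^2+l^2)
d = 0.3227 / sqrt(9) = 0.107567 nm
lambda = 2*d*sin(theta)  =>  sin(theta) = lambda / (2*d)
sin(theta) = 0.1207 / (2 * 0.107567) = 0.561047
theta = 34.13 deg


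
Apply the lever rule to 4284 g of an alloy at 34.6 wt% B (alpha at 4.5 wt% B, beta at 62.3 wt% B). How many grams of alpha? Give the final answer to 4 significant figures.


f_alpha = (C_beta - C0) / (C_beta - C_alpha)
f_alpha = (62.3 - 34.6) / (62.3 - 4.5) = 0.479239
m_alpha = f_alpha * m_total = 0.479239 * 4284 = 2053 g


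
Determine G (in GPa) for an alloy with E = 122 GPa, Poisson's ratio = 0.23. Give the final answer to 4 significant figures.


G = E / (2*(1+nu))
G = 122 / (2*(1+0.23))
G = 49.59 GPa


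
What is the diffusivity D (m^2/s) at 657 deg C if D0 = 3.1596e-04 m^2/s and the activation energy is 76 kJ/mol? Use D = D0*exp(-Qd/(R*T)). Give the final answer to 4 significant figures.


D = D0 * exp(-Qd / (R*T))
T = 930.15 K
D = 3.1596e-04 * exp(-76e3 / (8.314 * 930.15))
D = 1.704e-08 m^2/s


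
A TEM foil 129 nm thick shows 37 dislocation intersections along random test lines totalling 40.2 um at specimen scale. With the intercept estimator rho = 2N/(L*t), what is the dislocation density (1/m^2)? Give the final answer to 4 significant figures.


rho = 2N / (L * t)
L = 40.2 um = 4.02e-05 m, t = 129 nm = 1.29e-07 m
rho = 2 * 37 / (4.02e-05 * 1.29e-07)
rho = 1.427e+13 1/m^2


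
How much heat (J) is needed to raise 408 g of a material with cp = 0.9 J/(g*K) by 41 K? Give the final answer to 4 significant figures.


Q = m * cp * dT
Q = 408 * 0.9 * 41
Q = 15060 J


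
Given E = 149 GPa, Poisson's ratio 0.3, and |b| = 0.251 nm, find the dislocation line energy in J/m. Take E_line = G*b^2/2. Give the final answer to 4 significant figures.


Step 1: G = E / (2*(1+nu))
G = 149 / (2*(1+0.3)) = 57.3077 GPa = 5.73077e+10 Pa
Step 2: E_line = G*b^2/2
b = 0.251 nm = 2.51e-10 m
E_line = 0.5 * 5.73077e+10 * (2.51e-10)^2 = 1.805e-09 J/m


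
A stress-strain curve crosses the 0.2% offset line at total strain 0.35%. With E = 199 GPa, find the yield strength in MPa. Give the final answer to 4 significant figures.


Offset strain = 0.002
Elastic strain at yield = total_strain - offset = 3.5e-03 - 0.002 = 1.5e-03
sigma_y = E * elastic_strain = 199000 * 1.5e-03
sigma_y = 298.5 MPa


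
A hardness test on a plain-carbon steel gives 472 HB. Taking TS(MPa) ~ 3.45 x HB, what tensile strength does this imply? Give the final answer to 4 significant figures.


TS (MPa) = 3.45 * HB
TS = 3.45 * 472
TS = 1628 MPa


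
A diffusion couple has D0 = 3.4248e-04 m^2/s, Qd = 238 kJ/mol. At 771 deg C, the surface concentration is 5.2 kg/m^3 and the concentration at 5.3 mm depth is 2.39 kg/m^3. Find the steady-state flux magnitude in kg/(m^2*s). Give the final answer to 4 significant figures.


Step 1: D = D0 * exp(-Qd/(R*T))
T = 771 + 273.15 = 1044.15 K
D = 3.4248e-04 * exp(-238e3 / (8.314 * 1044.15)) = 4.24638e-16 m^2/s
Step 2: J = D * (C1 - C2) / dx
J = 4.24638e-16 * (5.2 - 2.39) / 5.3e-03
J = 2.251e-13 kg/(m^2*s)


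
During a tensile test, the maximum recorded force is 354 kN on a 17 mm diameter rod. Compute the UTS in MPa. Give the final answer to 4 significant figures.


A0 = pi*(d/2)^2 = pi*(17/2)^2 = 226.98 mm^2
UTS = F_max / A0 = 354*1000 / 226.98
UTS = 1560 MPa


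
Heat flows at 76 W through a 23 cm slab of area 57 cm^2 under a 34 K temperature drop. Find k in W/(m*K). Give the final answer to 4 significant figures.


k = Q*L / (A*dT)
L = 0.23 m, A = 5.7e-03 m^2
k = 76 * 0.23 / (5.7e-03 * 34)
k = 90.2 W/(m*K)


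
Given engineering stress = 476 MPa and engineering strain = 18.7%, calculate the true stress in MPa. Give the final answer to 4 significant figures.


sigma_true = sigma_eng * (1 + epsilon_eng)
sigma_true = 476 * (1 + 0.187)
sigma_true = 565 MPa


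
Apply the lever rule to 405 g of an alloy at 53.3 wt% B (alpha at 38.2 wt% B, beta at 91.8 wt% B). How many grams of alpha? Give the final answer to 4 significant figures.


f_alpha = (C_beta - C0) / (C_beta - C_alpha)
f_alpha = (91.8 - 53.3) / (91.8 - 38.2) = 0.718284
m_alpha = f_alpha * m_total = 0.718284 * 405 = 290.9 g


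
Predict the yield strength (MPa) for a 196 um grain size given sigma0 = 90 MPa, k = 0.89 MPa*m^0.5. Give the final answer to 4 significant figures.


sigma_y = sigma0 + k / sqrt(d)
d = 196 um = 1.96e-04 m
sigma_y = 90 + 0.89 / sqrt(1.96e-04)
sigma_y = 153.6 MPa


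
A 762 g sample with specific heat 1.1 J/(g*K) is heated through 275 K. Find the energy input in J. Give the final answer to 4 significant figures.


Q = m * cp * dT
Q = 762 * 1.1 * 275
Q = 230500 J


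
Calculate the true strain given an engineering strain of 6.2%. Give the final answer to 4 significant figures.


epsilon_true = ln(1 + epsilon_eng)
epsilon_true = ln(1 + 0.062)
epsilon_true = 0.06015


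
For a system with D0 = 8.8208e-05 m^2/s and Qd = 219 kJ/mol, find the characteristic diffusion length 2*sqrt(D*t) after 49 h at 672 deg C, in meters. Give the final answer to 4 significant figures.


Step 1: D = D0 * exp(-Qd/(R*T))
T = 945.15 K
D = 8.8208e-05 * exp(-219e3 / (8.314 * 945.15)) = 6.94739e-17 m^2/s
Step 2: L = 2*sqrt(D*t)
t = 49 h = 176400 s
L = 2*sqrt(6.94739e-17 * 176400) = 7.001e-06 m


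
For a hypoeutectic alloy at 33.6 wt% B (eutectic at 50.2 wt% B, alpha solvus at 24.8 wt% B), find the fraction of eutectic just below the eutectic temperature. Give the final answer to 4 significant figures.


f_primary = (C_e - C0) / (C_e - C_alpha_max)
f_primary = (50.2 - 33.6) / (50.2 - 24.8)
f_primary = 0.653543
f_eutectic = 1 - 0.653543 = 0.3465


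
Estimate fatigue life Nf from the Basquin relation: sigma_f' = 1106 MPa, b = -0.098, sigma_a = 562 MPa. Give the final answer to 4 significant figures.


sigma_a = sigma_f' * (2*Nf)^b
2*Nf = (sigma_a / sigma_f')^(1/b)
2*Nf = (562 / 1106)^(1/-0.098)
2*Nf = 1000.44
Nf = 500.2 cycles


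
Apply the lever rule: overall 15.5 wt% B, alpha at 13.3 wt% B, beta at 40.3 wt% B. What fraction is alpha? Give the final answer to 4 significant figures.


f_alpha = (C_beta - C0) / (C_beta - C_alpha)
f_alpha = (40.3 - 15.5) / (40.3 - 13.3)
f_alpha = 0.9185


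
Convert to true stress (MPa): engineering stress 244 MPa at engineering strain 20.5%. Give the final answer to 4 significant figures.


sigma_true = sigma_eng * (1 + epsilon_eng)
sigma_true = 244 * (1 + 0.205)
sigma_true = 294 MPa


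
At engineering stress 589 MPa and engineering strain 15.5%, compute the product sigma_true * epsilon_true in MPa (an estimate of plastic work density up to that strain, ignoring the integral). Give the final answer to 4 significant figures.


sigma_true = sigma_eng * (1 + epsilon_eng)
sigma_true = 589 * (1 + 0.155) = 680.295 MPa
epsilon_true = ln(1 + epsilon_eng)
epsilon_true = ln(1 + 0.155) = 0.1441
sigma_true * epsilon_true = 680.295 * 0.1441 = 98.03 MPa


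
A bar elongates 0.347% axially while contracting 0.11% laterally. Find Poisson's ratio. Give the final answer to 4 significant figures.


nu = -epsilon_lat / epsilon_axial
Lateral strain is contraction (negative), so using magnitudes:
nu = 0.11 / 0.347
nu = 0.317


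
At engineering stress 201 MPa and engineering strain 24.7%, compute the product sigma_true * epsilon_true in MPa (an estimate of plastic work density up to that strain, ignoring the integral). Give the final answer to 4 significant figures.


sigma_true = sigma_eng * (1 + epsilon_eng)
sigma_true = 201 * (1 + 0.247) = 250.647 MPa
epsilon_true = ln(1 + epsilon_eng)
epsilon_true = ln(1 + 0.247) = 0.220741
sigma_true * epsilon_true = 250.647 * 0.220741 = 55.33 MPa
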